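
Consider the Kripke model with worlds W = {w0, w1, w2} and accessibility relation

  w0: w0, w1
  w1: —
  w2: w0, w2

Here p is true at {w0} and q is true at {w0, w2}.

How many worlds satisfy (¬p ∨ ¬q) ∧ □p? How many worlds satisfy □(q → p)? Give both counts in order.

1 and 2

For (¬p ∨ ¬q) ∧ □p:
w0: ¬p ∨ ¬q is F, □p is F. ✗
w1: ¬p ∨ ¬q is T, □p is T. ✓
w2: ¬p ∨ ¬q is T, □p is F. ✗
— 1 world.
For □(q → p):
w0: successors {w0, w1}; q → p there: w0:T, w1:T. ✓
w1: no successors, so □(q → p) holds vacuously. ✓
w2: successors {w0, w2}; q → p there: w0:T, w2:F. ✗
— 2 worlds.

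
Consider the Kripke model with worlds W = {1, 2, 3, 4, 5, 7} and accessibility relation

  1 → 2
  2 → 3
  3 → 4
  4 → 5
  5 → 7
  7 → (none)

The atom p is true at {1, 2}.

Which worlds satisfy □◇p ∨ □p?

1: □◇p is F, □p is T. ✓
2: □◇p is F, □p is F. ✗
3: □◇p is F, □p is F. ✗
4: □◇p is F, □p is F. ✗
5: □◇p is F, □p is F. ✗
7: □◇p is T, □p is T. ✓

{1, 7}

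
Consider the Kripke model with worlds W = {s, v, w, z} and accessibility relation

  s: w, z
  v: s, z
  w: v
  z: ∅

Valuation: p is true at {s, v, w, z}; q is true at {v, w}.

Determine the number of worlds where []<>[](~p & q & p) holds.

s: successors {w, z}; <>[](~p & q & p) there: w:F, z:F. ✗
v: successors {s, z}; <>[](~p & q & p) there: s:T, z:F. ✗
w: successors {v}; <>[](~p & q & p) there: v:T. ✓
z: no successors, so []<>[](~p & q & p) holds vacuously. ✓
Satisfying worlds: {w, z}.

2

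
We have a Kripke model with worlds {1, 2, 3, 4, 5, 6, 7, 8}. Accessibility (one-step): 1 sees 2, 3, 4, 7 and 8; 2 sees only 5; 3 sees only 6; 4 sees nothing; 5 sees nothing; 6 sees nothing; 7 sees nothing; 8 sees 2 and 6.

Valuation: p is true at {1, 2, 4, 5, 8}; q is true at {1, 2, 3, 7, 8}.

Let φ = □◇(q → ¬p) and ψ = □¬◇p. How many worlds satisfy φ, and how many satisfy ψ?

For □◇(q → ¬p):
1: successors {2, 3, 4, 7, 8}; ◇(q → ¬p) there: 2:T, 3:T, 4:F, 7:F, 8:T. ✗
2: successors {5}; ◇(q → ¬p) there: 5:F. ✗
3: successors {6}; ◇(q → ¬p) there: 6:F. ✗
4: no successors, so □◇(q → ¬p) holds vacuously. ✓
5: no successors, so □◇(q → ¬p) holds vacuously. ✓
6: no successors, so □◇(q → ¬p) holds vacuously. ✓
7: no successors, so □◇(q → ¬p) holds vacuously. ✓
8: successors {2, 6}; ◇(q → ¬p) there: 2:T, 6:F. ✗
— 4 worlds.
For □¬◇p:
1: successors {2, 3, 4, 7, 8}; ¬◇p there: 2:F, 3:T, 4:T, 7:T, 8:F. ✗
2: successors {5}; ¬◇p there: 5:T. ✓
3: successors {6}; ¬◇p there: 6:T. ✓
4: no successors, so □¬◇p holds vacuously. ✓
5: no successors, so □¬◇p holds vacuously. ✓
6: no successors, so □¬◇p holds vacuously. ✓
7: no successors, so □¬◇p holds vacuously. ✓
8: successors {2, 6}; ¬◇p there: 2:F, 6:T. ✗
— 6 worlds.

4 and 6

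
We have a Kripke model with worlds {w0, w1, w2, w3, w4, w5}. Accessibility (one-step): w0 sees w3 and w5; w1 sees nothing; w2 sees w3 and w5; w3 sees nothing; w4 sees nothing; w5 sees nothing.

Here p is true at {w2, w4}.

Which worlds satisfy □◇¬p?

{w1, w3, w4, w5}

w0: successors {w3, w5}; ◇¬p there: w3:F, w5:F. ✗
w1: no successors, so □◇¬p holds vacuously. ✓
w2: successors {w3, w5}; ◇¬p there: w3:F, w5:F. ✗
w3: no successors, so □◇¬p holds vacuously. ✓
w4: no successors, so □◇¬p holds vacuously. ✓
w5: no successors, so □◇¬p holds vacuously. ✓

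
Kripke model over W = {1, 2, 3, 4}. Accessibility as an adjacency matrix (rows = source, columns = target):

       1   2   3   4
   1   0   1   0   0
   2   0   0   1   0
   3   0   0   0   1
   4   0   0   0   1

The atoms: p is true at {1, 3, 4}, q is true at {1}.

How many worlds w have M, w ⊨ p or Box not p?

3

1: p is T, Box not p is T. ✓
2: p is F, Box not p is F. ✗
3: p is T, Box not p is F. ✓
4: p is T, Box not p is F. ✓
Satisfying worlds: {1, 3, 4}.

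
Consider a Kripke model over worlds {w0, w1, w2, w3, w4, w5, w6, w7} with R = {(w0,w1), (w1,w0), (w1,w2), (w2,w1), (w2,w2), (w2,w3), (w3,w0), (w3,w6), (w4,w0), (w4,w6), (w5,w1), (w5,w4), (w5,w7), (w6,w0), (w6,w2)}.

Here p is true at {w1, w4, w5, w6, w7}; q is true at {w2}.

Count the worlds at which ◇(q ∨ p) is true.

7

w0: successors {w1}; q ∨ p there: w1:T. ✓
w1: successors {w0, w2}; q ∨ p there: w0:F, w2:T. ✓
w2: successors {w1, w2, w3}; q ∨ p there: w1:T, w2:T, w3:F. ✓
w3: successors {w0, w6}; q ∨ p there: w0:F, w6:T. ✓
w4: successors {w0, w6}; q ∨ p there: w0:F, w6:T. ✓
w5: successors {w1, w4, w7}; q ∨ p there: w1:T, w4:T, w7:T. ✓
w6: successors {w0, w2}; q ∨ p there: w0:F, w2:T. ✓
w7: no successors, so ◇(q ∨ p) fails. ✗
Satisfying worlds: {w0, w1, w2, w3, w4, w5, w6}.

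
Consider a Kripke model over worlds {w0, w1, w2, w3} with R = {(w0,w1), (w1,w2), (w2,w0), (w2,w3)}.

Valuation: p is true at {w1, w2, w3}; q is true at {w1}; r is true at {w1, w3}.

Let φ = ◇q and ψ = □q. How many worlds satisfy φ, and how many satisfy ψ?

1 and 2

For ◇q:
w0: successors {w1}; q there: w1:T. ✓
w1: successors {w2}; q there: w2:F. ✗
w2: successors {w0, w3}; q there: w0:F, w3:F. ✗
w3: no successors, so ◇q fails. ✗
— 1 world.
For □q:
w0: successors {w1}; q there: w1:T. ✓
w1: successors {w2}; q there: w2:F. ✗
w2: successors {w0, w3}; q there: w0:F, w3:F. ✗
w3: no successors, so □q holds vacuously. ✓
— 2 worlds.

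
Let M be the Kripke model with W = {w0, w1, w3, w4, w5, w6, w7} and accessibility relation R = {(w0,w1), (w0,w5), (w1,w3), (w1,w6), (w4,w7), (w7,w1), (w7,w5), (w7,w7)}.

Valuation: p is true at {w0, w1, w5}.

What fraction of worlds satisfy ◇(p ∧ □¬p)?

w0: successors {w1, w5}; p ∧ □¬p there: w1:T, w5:T. ✓
w1: successors {w3, w6}; p ∧ □¬p there: w3:F, w6:F. ✗
w3: no successors, so ◇(p ∧ □¬p) fails. ✗
w4: successors {w7}; p ∧ □¬p there: w7:F. ✗
w5: no successors, so ◇(p ∧ □¬p) fails. ✗
w6: no successors, so ◇(p ∧ □¬p) fails. ✗
w7: successors {w1, w5, w7}; p ∧ □¬p there: w1:T, w5:T, w7:F. ✓
That's 2 of 7 worlds, so 2/7.

2/7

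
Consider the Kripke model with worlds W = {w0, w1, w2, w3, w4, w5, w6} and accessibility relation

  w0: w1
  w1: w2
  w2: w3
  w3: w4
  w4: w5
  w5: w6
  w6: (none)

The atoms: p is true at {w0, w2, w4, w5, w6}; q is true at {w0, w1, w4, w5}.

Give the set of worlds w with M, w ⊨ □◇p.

w0: successors {w1}; ◇p there: w1:T. ✓
w1: successors {w2}; ◇p there: w2:F. ✗
w2: successors {w3}; ◇p there: w3:T. ✓
w3: successors {w4}; ◇p there: w4:T. ✓
w4: successors {w5}; ◇p there: w5:T. ✓
w5: successors {w6}; ◇p there: w6:F. ✗
w6: no successors, so □◇p holds vacuously. ✓

{w0, w2, w3, w4, w6}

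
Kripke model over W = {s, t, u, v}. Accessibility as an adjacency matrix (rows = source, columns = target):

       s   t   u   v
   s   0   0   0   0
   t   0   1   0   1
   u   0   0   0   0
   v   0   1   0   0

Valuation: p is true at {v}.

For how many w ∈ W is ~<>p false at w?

1

s: <>p is F. ✓
t: <>p is T. ✗
u: <>p is F. ✓
v: <>p is F. ✓
Satisfying worlds: {s, u, v}.
So ~<>p fails at the other 1 world.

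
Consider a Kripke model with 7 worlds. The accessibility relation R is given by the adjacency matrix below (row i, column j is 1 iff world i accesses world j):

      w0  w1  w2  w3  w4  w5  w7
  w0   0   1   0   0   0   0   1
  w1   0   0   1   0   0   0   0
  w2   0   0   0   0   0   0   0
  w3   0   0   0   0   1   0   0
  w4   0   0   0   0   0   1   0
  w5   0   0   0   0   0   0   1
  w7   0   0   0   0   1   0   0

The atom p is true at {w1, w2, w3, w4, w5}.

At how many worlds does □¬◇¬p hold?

w0: successors {w1, w7}; ¬◇¬p there: w1:T, w7:T. ✓
w1: successors {w2}; ¬◇¬p there: w2:T. ✓
w2: no successors, so □¬◇¬p holds vacuously. ✓
w3: successors {w4}; ¬◇¬p there: w4:T. ✓
w4: successors {w5}; ¬◇¬p there: w5:F. ✗
w5: successors {w7}; ¬◇¬p there: w7:T. ✓
w7: successors {w4}; ¬◇¬p there: w4:T. ✓
Satisfying worlds: {w0, w1, w2, w3, w5, w7}.

6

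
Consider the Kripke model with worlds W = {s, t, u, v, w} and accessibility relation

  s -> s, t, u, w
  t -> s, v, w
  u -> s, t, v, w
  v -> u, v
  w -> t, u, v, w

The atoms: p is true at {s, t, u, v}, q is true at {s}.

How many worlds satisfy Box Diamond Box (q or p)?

2

s: successors {s, t, u, w}; Diamond Box (q or p) there: s:F, t:T, u:T, w:T. ✗
t: successors {s, v, w}; Diamond Box (q or p) there: s:F, v:T, w:T. ✗
u: successors {s, t, v, w}; Diamond Box (q or p) there: s:F, t:T, v:T, w:T. ✗
v: successors {u, v}; Diamond Box (q or p) there: u:T, v:T. ✓
w: successors {t, u, v, w}; Diamond Box (q or p) there: t:T, u:T, v:T, w:T. ✓
Satisfying worlds: {v, w}.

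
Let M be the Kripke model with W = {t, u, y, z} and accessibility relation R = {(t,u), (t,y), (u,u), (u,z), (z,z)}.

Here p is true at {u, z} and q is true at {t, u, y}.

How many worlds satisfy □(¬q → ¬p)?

t: successors {u, y}; ¬q → ¬p there: u:T, y:T. ✓
u: successors {u, z}; ¬q → ¬p there: u:T, z:F. ✗
y: no successors, so □(¬q → ¬p) holds vacuously. ✓
z: successors {z}; ¬q → ¬p there: z:F. ✗
Satisfying worlds: {t, y}.

2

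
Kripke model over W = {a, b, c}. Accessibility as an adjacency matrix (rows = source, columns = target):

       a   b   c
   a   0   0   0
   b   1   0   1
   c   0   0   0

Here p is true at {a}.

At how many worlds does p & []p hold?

a: p is T, []p is T. ✓
b: p is F, []p is F. ✗
c: p is F, []p is T. ✗
Satisfying worlds: {a}.

1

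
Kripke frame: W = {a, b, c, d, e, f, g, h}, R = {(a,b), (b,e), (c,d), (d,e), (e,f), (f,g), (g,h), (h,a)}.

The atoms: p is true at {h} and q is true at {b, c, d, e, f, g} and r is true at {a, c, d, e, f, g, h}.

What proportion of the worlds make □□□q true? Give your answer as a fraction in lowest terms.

3/4

a: successors {b}; □□q there: b:T. ✓
b: successors {e}; □□q there: e:T. ✓
c: successors {d}; □□q there: d:T. ✓
d: successors {e}; □□q there: e:T. ✓
e: successors {f}; □□q there: f:F. ✗
f: successors {g}; □□q there: g:F. ✗
g: successors {h}; □□q there: h:T. ✓
h: successors {a}; □□q there: a:T. ✓
That's 6 of 8 worlds, so 6/8 = 3/4.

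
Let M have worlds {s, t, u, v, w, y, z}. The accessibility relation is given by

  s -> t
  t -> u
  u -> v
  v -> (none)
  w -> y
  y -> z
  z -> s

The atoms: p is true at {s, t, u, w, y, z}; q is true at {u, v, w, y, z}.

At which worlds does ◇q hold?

s: successors {t}; q there: t:F. ✗
t: successors {u}; q there: u:T. ✓
u: successors {v}; q there: v:T. ✓
v: no successors, so ◇q fails. ✗
w: successors {y}; q there: y:T. ✓
y: successors {z}; q there: z:T. ✓
z: successors {s}; q there: s:F. ✗

{t, u, w, y}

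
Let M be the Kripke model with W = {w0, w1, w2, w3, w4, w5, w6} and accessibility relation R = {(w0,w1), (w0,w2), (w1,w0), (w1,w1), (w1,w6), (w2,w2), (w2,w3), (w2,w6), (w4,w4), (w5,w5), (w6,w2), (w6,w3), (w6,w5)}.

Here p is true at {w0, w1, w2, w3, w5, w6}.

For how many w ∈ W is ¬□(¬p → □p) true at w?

w0: □(¬p → □p) is T. ✗
w1: □(¬p → □p) is T. ✗
w2: □(¬p → □p) is T. ✗
w3: □(¬p → □p) is T. ✗
w4: □(¬p → □p) is F. ✓
w5: □(¬p → □p) is T. ✗
w6: □(¬p → □p) is T. ✗
Satisfying worlds: {w4}.

1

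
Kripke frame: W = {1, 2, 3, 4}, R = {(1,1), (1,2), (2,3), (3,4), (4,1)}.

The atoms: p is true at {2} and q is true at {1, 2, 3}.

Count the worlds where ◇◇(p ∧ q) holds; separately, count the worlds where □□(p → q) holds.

For ◇◇(p ∧ q):
1: successors {1, 2}; ◇(p ∧ q) there: 1:T, 2:F. ✓
2: successors {3}; ◇(p ∧ q) there: 3:F. ✗
3: successors {4}; ◇(p ∧ q) there: 4:F. ✗
4: successors {1}; ◇(p ∧ q) there: 1:T. ✓
— 2 worlds.
For □□(p → q):
1: successors {1, 2}; □(p → q) there: 1:T, 2:T. ✓
2: successors {3}; □(p → q) there: 3:T. ✓
3: successors {4}; □(p → q) there: 4:T. ✓
4: successors {1}; □(p → q) there: 1:T. ✓
— 4 worlds.

2 and 4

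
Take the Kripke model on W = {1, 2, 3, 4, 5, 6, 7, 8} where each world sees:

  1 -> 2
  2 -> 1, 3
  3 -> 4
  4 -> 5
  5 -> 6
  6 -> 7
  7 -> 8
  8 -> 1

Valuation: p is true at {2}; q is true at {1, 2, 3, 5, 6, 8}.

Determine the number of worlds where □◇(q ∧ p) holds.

1

1: successors {2}; ◇(q ∧ p) there: 2:F. ✗
2: successors {1, 3}; ◇(q ∧ p) there: 1:T, 3:F. ✗
3: successors {4}; ◇(q ∧ p) there: 4:F. ✗
4: successors {5}; ◇(q ∧ p) there: 5:F. ✗
5: successors {6}; ◇(q ∧ p) there: 6:F. ✗
6: successors {7}; ◇(q ∧ p) there: 7:F. ✗
7: successors {8}; ◇(q ∧ p) there: 8:F. ✗
8: successors {1}; ◇(q ∧ p) there: 1:T. ✓
Satisfying worlds: {8}.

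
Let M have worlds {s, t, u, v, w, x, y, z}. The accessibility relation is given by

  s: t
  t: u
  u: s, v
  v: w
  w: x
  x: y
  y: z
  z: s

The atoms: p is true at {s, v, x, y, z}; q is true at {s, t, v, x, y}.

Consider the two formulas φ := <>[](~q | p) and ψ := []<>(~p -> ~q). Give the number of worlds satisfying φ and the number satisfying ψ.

7 and 6

For <>[](~q | p):
s: successors {t}; [](~q | p) there: t:T. ✓
t: successors {u}; [](~q | p) there: u:T. ✓
u: successors {s, v}; [](~q | p) there: s:F, v:T. ✓
v: successors {w}; [](~q | p) there: w:T. ✓
w: successors {x}; [](~q | p) there: x:T. ✓
x: successors {y}; [](~q | p) there: y:T. ✓
y: successors {z}; [](~q | p) there: z:T. ✓
z: successors {s}; [](~q | p) there: s:F. ✗
— 7 worlds.
For []<>(~p -> ~q):
s: successors {t}; <>(~p -> ~q) there: t:T. ✓
t: successors {u}; <>(~p -> ~q) there: u:T. ✓
u: successors {s, v}; <>(~p -> ~q) there: s:F, v:T. ✗
v: successors {w}; <>(~p -> ~q) there: w:T. ✓
w: successors {x}; <>(~p -> ~q) there: x:T. ✓
x: successors {y}; <>(~p -> ~q) there: y:T. ✓
y: successors {z}; <>(~p -> ~q) there: z:T. ✓
z: successors {s}; <>(~p -> ~q) there: s:F. ✗
— 6 worlds.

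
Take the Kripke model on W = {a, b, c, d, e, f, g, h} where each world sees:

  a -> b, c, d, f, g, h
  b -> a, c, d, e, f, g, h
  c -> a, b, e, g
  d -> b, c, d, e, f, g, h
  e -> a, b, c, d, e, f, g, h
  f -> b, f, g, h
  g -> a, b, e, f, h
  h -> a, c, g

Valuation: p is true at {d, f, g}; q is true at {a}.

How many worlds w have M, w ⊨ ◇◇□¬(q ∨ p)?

0

a: successors {b, c, d, f, g, h}; ◇□¬(q ∨ p) there: b:F, c:F, d:F, f:F, g:F, h:F. ✗
b: successors {a, c, d, e, f, g, h}; ◇□¬(q ∨ p) there: a:F, c:F, d:F, e:F, f:F, g:F, h:F. ✗
c: successors {a, b, e, g}; ◇□¬(q ∨ p) there: a:F, b:F, e:F, g:F. ✗
d: successors {b, c, d, e, f, g, h}; ◇□¬(q ∨ p) there: b:F, c:F, d:F, e:F, f:F, g:F, h:F. ✗
e: successors {a, b, c, d, e, f, g, h}; ◇□¬(q ∨ p) there: a:F, b:F, c:F, d:F, e:F, f:F, g:F, h:F. ✗
f: successors {b, f, g, h}; ◇□¬(q ∨ p) there: b:F, f:F, g:F, h:F. ✗
g: successors {a, b, e, f, h}; ◇□¬(q ∨ p) there: a:F, b:F, e:F, f:F, h:F. ✗
h: successors {a, c, g}; ◇□¬(q ∨ p) there: a:F, c:F, g:F. ✗
Satisfying worlds: ∅.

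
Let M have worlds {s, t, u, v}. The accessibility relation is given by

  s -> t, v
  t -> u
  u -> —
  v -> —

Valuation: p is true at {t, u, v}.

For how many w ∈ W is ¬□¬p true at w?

s: □¬p is F. ✓
t: □¬p is F. ✓
u: □¬p is T. ✗
v: □¬p is T. ✗
Satisfying worlds: {s, t}.

2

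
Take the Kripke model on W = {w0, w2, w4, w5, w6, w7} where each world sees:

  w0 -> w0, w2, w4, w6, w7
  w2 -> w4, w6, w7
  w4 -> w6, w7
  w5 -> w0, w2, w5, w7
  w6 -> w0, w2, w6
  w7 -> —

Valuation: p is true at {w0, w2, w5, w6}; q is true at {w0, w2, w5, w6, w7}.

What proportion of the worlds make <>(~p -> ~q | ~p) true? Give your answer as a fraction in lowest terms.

5/6

w0: successors {w0, w2, w4, w6, w7}; ~p -> ~q | ~p there: w0:T, w2:T, w4:T, w6:T, w7:T. ✓
w2: successors {w4, w6, w7}; ~p -> ~q | ~p there: w4:T, w6:T, w7:T. ✓
w4: successors {w6, w7}; ~p -> ~q | ~p there: w6:T, w7:T. ✓
w5: successors {w0, w2, w5, w7}; ~p -> ~q | ~p there: w0:T, w2:T, w5:T, w7:T. ✓
w6: successors {w0, w2, w6}; ~p -> ~q | ~p there: w0:T, w2:T, w6:T. ✓
w7: no successors, so <>(~p -> ~q | ~p) fails. ✗
That's 5 of 6 worlds, so 5/6.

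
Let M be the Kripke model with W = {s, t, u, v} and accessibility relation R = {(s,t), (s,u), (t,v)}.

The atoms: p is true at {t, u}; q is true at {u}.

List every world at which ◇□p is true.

{s, t}

s: successors {t, u}; □p there: t:F, u:T. ✓
t: successors {v}; □p there: v:T. ✓
u: no successors, so ◇□p fails. ✗
v: no successors, so ◇□p fails. ✗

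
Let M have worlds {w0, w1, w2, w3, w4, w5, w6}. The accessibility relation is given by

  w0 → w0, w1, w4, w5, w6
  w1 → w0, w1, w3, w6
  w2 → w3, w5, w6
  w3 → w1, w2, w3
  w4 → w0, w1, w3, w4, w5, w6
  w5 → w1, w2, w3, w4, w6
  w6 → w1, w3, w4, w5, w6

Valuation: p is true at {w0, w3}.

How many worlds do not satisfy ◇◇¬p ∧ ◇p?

0

w0: ◇◇¬p is T, ◇p is T. ✓
w1: ◇◇¬p is T, ◇p is T. ✓
w2: ◇◇¬p is T, ◇p is T. ✓
w3: ◇◇¬p is T, ◇p is T. ✓
w4: ◇◇¬p is T, ◇p is T. ✓
w5: ◇◇¬p is T, ◇p is T. ✓
w6: ◇◇¬p is T, ◇p is T. ✓
Satisfying worlds: {w0, w1, w2, w3, w4, w5, w6}.
So ◇◇¬p ∧ ◇p fails at the other 0 worlds.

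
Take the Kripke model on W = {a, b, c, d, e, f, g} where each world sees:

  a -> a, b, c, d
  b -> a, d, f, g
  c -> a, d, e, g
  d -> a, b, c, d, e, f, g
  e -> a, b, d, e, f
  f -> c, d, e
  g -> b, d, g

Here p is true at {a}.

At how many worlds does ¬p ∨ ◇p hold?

7

a: ¬p is F, ◇p is T. ✓
b: ¬p is T, ◇p is T. ✓
c: ¬p is T, ◇p is T. ✓
d: ¬p is T, ◇p is T. ✓
e: ¬p is T, ◇p is T. ✓
f: ¬p is T, ◇p is F. ✓
g: ¬p is T, ◇p is F. ✓
Satisfying worlds: {a, b, c, d, e, f, g}.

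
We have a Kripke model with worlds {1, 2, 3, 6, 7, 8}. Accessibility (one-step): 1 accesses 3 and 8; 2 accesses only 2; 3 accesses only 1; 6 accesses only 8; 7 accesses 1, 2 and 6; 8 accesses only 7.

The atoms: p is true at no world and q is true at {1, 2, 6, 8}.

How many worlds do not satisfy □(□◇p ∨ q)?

2

1: successors {3, 8}; □◇p ∨ q there: 3:F, 8:T. ✗
2: successors {2}; □◇p ∨ q there: 2:T. ✓
3: successors {1}; □◇p ∨ q there: 1:T. ✓
6: successors {8}; □◇p ∨ q there: 8:T. ✓
7: successors {1, 2, 6}; □◇p ∨ q there: 1:T, 2:T, 6:T. ✓
8: successors {7}; □◇p ∨ q there: 7:F. ✗
Satisfying worlds: {2, 3, 6, 7}.
So □(□◇p ∨ q) fails at the other 2 worlds.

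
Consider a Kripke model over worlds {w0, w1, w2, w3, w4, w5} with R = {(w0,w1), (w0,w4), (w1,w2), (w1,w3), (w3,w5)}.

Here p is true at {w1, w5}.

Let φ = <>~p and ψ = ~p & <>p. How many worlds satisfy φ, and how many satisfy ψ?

For <>~p:
w0: successors {w1, w4}; ~p there: w1:F, w4:T. ✓
w1: successors {w2, w3}; ~p there: w2:T, w3:T. ✓
w2: no successors, so <>~p fails. ✗
w3: successors {w5}; ~p there: w5:F. ✗
w4: no successors, so <>~p fails. ✗
w5: no successors, so <>~p fails. ✗
— 2 worlds.
For ~p & <>p:
w0: ~p is T, <>p is T. ✓
w1: ~p is F, <>p is F. ✗
w2: ~p is T, <>p is F. ✗
w3: ~p is T, <>p is T. ✓
w4: ~p is T, <>p is F. ✗
w5: ~p is F, <>p is F. ✗
— 2 worlds.

2 and 2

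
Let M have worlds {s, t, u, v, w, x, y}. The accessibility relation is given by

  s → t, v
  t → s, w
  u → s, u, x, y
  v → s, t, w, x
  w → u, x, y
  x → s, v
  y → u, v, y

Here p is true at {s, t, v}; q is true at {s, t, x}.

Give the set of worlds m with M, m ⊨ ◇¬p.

{t, u, v, w, y}

s: successors {t, v}; ¬p there: t:F, v:F. ✗
t: successors {s, w}; ¬p there: s:F, w:T. ✓
u: successors {s, u, x, y}; ¬p there: s:F, u:T, x:T, y:T. ✓
v: successors {s, t, w, x}; ¬p there: s:F, t:F, w:T, x:T. ✓
w: successors {u, x, y}; ¬p there: u:T, x:T, y:T. ✓
x: successors {s, v}; ¬p there: s:F, v:F. ✗
y: successors {u, v, y}; ¬p there: u:T, v:F, y:T. ✓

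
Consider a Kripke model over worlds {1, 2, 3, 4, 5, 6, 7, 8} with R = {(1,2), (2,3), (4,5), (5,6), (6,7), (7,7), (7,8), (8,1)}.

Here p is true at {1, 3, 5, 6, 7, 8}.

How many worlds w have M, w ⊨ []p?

1: successors {2}; p there: 2:F. ✗
2: successors {3}; p there: 3:T. ✓
3: no successors, so []p holds vacuously. ✓
4: successors {5}; p there: 5:T. ✓
5: successors {6}; p there: 6:T. ✓
6: successors {7}; p there: 7:T. ✓
7: successors {7, 8}; p there: 7:T, 8:T. ✓
8: successors {1}; p there: 1:T. ✓
Satisfying worlds: {2, 3, 4, 5, 6, 7, 8}.

7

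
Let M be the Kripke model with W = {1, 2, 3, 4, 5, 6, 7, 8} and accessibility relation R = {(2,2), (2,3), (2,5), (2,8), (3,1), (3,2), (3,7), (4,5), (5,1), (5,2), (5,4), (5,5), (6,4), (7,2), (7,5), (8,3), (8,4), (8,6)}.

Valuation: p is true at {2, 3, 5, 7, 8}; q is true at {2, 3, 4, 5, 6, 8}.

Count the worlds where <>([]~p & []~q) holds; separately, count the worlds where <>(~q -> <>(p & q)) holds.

2 and 7

For <>([]~p & []~q):
1: no successors, so <>([]~p & []~q) fails. ✗
2: successors {2, 3, 5, 8}; []~p & []~q there: 2:F, 3:F, 5:F, 8:F. ✗
3: successors {1, 2, 7}; []~p & []~q there: 1:T, 2:F, 7:F. ✓
4: successors {5}; []~p & []~q there: 5:F. ✗
5: successors {1, 2, 4, 5}; []~p & []~q there: 1:T, 2:F, 4:F, 5:F. ✓
6: successors {4}; []~p & []~q there: 4:F. ✗
7: successors {2, 5}; []~p & []~q there: 2:F, 5:F. ✗
8: successors {3, 4, 6}; []~p & []~q there: 3:F, 4:F, 6:F. ✗
— 2 worlds.
For <>(~q -> <>(p & q)):
1: no successors, so <>(~q -> <>(p & q)) fails. ✗
2: successors {2, 3, 5, 8}; ~q -> <>(p & q) there: 2:T, 3:T, 5:T, 8:T. ✓
3: successors {1, 2, 7}; ~q -> <>(p & q) there: 1:F, 2:T, 7:T. ✓
4: successors {5}; ~q -> <>(p & q) there: 5:T. ✓
5: successors {1, 2, 4, 5}; ~q -> <>(p & q) there: 1:F, 2:T, 4:T, 5:T. ✓
6: successors {4}; ~q -> <>(p & q) there: 4:T. ✓
7: successors {2, 5}; ~q -> <>(p & q) there: 2:T, 5:T. ✓
8: successors {3, 4, 6}; ~q -> <>(p & q) there: 3:T, 4:T, 6:T. ✓
— 7 worlds.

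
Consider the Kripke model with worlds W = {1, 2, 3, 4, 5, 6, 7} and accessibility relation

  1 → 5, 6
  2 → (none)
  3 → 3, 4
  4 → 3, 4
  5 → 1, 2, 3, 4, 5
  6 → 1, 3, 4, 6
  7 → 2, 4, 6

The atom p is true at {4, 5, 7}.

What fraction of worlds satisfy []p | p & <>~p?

4/7

1: []p is F, p & <>~p is F. ✗
2: []p is T, p & <>~p is F. ✓
3: []p is F, p & <>~p is F. ✗
4: []p is F, p & <>~p is T. ✓
5: []p is F, p & <>~p is T. ✓
6: []p is F, p & <>~p is F. ✗
7: []p is F, p & <>~p is T. ✓
That's 4 of 7 worlds, so 4/7.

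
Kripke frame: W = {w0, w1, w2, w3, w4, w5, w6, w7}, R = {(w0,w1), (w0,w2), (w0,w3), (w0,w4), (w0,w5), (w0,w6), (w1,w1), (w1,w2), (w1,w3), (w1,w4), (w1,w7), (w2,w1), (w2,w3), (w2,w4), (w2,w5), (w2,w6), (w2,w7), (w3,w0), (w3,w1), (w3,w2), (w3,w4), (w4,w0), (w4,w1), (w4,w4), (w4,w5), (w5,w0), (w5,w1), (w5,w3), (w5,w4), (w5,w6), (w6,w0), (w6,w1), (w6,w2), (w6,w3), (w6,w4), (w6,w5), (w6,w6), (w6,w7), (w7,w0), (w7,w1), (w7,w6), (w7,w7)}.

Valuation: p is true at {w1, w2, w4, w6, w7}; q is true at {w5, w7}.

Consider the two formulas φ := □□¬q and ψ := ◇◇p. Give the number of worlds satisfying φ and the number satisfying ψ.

For □□¬q:
w0: successors {w1, w2, w3, w4, w5, w6}; □¬q there: w1:F, w2:F, w3:T, w4:F, w5:T, w6:F. ✗
w1: successors {w1, w2, w3, w4, w7}; □¬q there: w1:F, w2:F, w3:T, w4:F, w7:F. ✗
w2: successors {w1, w3, w4, w5, w6, w7}; □¬q there: w1:F, w3:T, w4:F, w5:T, w6:F, w7:F. ✗
w3: successors {w0, w1, w2, w4}; □¬q there: w0:F, w1:F, w2:F, w4:F. ✗
w4: successors {w0, w1, w4, w5}; □¬q there: w0:F, w1:F, w4:F, w5:T. ✗
w5: successors {w0, w1, w3, w4, w6}; □¬q there: w0:F, w1:F, w3:T, w4:F, w6:F. ✗
w6: successors {w0, w1, w2, w3, w4, w5, w6, w7}; □¬q there: w0:F, w1:F, w2:F, w3:T, w4:F, w5:T, w6:F, w7:F. ✗
w7: successors {w0, w1, w6, w7}; □¬q there: w0:F, w1:F, w6:F, w7:F. ✗
— 0 worlds.
For ◇◇p:
w0: successors {w1, w2, w3, w4, w5, w6}; ◇p there: w1:T, w2:T, w3:T, w4:T, w5:T, w6:T. ✓
w1: successors {w1, w2, w3, w4, w7}; ◇p there: w1:T, w2:T, w3:T, w4:T, w7:T. ✓
w2: successors {w1, w3, w4, w5, w6, w7}; ◇p there: w1:T, w3:T, w4:T, w5:T, w6:T, w7:T. ✓
w3: successors {w0, w1, w2, w4}; ◇p there: w0:T, w1:T, w2:T, w4:T. ✓
w4: successors {w0, w1, w4, w5}; ◇p there: w0:T, w1:T, w4:T, w5:T. ✓
w5: successors {w0, w1, w3, w4, w6}; ◇p there: w0:T, w1:T, w3:T, w4:T, w6:T. ✓
w6: successors {w0, w1, w2, w3, w4, w5, w6, w7}; ◇p there: w0:T, w1:T, w2:T, w3:T, w4:T, w5:T, w6:T, w7:T. ✓
w7: successors {w0, w1, w6, w7}; ◇p there: w0:T, w1:T, w6:T, w7:T. ✓
— 8 worlds.

0 and 8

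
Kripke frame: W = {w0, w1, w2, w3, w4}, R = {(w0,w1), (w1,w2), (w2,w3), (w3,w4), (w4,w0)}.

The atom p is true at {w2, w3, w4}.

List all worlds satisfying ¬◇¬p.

{w1, w2, w3}

w0: ◇¬p is T. ✗
w1: ◇¬p is F. ✓
w2: ◇¬p is F. ✓
w3: ◇¬p is F. ✓
w4: ◇¬p is T. ✗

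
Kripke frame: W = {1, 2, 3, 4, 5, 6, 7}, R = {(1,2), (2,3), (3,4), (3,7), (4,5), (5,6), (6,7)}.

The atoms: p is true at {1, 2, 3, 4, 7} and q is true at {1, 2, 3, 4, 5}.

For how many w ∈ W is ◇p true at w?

1: successors {2}; p there: 2:T. ✓
2: successors {3}; p there: 3:T. ✓
3: successors {4, 7}; p there: 4:T, 7:T. ✓
4: successors {5}; p there: 5:F. ✗
5: successors {6}; p there: 6:F. ✗
6: successors {7}; p there: 7:T. ✓
7: no successors, so ◇p fails. ✗
Satisfying worlds: {1, 2, 3, 6}.

4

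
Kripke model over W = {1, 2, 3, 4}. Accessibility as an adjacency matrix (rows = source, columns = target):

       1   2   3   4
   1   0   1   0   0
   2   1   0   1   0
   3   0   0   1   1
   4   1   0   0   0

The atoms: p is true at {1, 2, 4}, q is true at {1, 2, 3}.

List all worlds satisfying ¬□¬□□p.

1: □¬□□p is T. ✗
2: □¬□□p is T. ✗
3: □¬□□p is F. ✓
4: □¬□□p is T. ✗

{3}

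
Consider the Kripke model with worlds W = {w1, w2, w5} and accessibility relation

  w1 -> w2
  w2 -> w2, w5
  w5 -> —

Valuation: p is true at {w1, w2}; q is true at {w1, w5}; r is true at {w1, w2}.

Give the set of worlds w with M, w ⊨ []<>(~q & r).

{w1, w5}

w1: successors {w2}; <>(~q & r) there: w2:T. ✓
w2: successors {w2, w5}; <>(~q & r) there: w2:T, w5:F. ✗
w5: no successors, so []<>(~q & r) holds vacuously. ✓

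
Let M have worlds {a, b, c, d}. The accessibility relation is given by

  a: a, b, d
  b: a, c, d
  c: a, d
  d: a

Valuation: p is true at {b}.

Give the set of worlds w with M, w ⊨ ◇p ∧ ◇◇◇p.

{a}

a: ◇p is T, ◇◇◇p is T. ✓
b: ◇p is F, ◇◇◇p is T. ✗
c: ◇p is F, ◇◇◇p is T. ✗
d: ◇p is F, ◇◇◇p is T. ✗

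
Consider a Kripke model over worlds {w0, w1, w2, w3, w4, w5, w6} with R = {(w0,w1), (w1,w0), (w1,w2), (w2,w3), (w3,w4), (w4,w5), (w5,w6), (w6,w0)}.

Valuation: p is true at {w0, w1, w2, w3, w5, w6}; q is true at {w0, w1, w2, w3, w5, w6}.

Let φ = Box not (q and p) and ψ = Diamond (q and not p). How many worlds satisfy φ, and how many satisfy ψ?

1 and 0

For Box not (q and p):
w0: successors {w1}; not (q and p) there: w1:F. ✗
w1: successors {w0, w2}; not (q and p) there: w0:F, w2:F. ✗
w2: successors {w3}; not (q and p) there: w3:F. ✗
w3: successors {w4}; not (q and p) there: w4:T. ✓
w4: successors {w5}; not (q and p) there: w5:F. ✗
w5: successors {w6}; not (q and p) there: w6:F. ✗
w6: successors {w0}; not (q and p) there: w0:F. ✗
— 1 world.
For Diamond (q and not p):
w0: successors {w1}; q and not p there: w1:F. ✗
w1: successors {w0, w2}; q and not p there: w0:F, w2:F. ✗
w2: successors {w3}; q and not p there: w3:F. ✗
w3: successors {w4}; q and not p there: w4:F. ✗
w4: successors {w5}; q and not p there: w5:F. ✗
w5: successors {w6}; q and not p there: w6:F. ✗
w6: successors {w0}; q and not p there: w0:F. ✗
— 0 worlds.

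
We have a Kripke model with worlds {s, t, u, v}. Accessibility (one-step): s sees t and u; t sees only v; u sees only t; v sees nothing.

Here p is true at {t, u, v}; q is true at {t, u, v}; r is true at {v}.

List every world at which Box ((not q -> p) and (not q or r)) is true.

s: successors {t, u}; (not q -> p) and (not q or r) there: t:F, u:F. ✗
t: successors {v}; (not q -> p) and (not q or r) there: v:T. ✓
u: successors {t}; (not q -> p) and (not q or r) there: t:F. ✗
v: no successors, so Box ((not q -> p) and (not q or r)) holds vacuously. ✓

{t, v}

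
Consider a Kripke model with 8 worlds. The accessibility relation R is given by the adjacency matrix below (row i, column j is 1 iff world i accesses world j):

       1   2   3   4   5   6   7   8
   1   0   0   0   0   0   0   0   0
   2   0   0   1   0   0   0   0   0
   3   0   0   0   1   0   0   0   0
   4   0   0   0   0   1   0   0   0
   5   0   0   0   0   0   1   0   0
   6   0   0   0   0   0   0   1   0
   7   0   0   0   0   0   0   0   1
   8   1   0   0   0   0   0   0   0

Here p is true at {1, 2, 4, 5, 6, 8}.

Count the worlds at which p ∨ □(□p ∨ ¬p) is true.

8

1: p is T, □(□p ∨ ¬p) is T. ✓
2: p is T, □(□p ∨ ¬p) is T. ✓
3: p is F, □(□p ∨ ¬p) is T. ✓
4: p is T, □(□p ∨ ¬p) is T. ✓
5: p is T, □(□p ∨ ¬p) is F. ✓
6: p is T, □(□p ∨ ¬p) is T. ✓
7: p is F, □(□p ∨ ¬p) is T. ✓
8: p is T, □(□p ∨ ¬p) is T. ✓
Satisfying worlds: {1, 2, 3, 4, 5, 6, 7, 8}.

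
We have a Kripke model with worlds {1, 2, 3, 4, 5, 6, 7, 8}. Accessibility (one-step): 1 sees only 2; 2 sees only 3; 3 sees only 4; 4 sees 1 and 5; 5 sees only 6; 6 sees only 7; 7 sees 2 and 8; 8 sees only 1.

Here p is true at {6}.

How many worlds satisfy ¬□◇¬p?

1: □◇¬p is T. ✗
2: □◇¬p is T. ✗
3: □◇¬p is T. ✗
4: □◇¬p is F. ✓
5: □◇¬p is T. ✗
6: □◇¬p is T. ✗
7: □◇¬p is T. ✗
8: □◇¬p is T. ✗
Satisfying worlds: {4}.

1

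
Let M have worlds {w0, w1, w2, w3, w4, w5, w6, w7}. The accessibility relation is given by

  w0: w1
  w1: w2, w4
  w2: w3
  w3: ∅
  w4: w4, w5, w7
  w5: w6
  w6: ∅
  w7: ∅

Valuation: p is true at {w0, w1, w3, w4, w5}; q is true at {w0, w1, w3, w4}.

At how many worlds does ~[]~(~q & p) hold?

1

w0: []~(~q & p) is T. ✗
w1: []~(~q & p) is T. ✗
w2: []~(~q & p) is T. ✗
w3: []~(~q & p) is T. ✗
w4: []~(~q & p) is F. ✓
w5: []~(~q & p) is T. ✗
w6: []~(~q & p) is T. ✗
w7: []~(~q & p) is T. ✗
Satisfying worlds: {w4}.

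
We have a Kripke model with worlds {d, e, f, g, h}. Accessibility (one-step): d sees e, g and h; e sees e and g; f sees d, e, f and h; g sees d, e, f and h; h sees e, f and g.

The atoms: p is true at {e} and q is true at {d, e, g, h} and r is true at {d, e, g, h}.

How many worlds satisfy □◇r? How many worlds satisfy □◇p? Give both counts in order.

For □◇r:
d: successors {e, g, h}; ◇r there: e:T, g:T, h:T. ✓
e: successors {e, g}; ◇r there: e:T, g:T. ✓
f: successors {d, e, f, h}; ◇r there: d:T, e:T, f:T, h:T. ✓
g: successors {d, e, f, h}; ◇r there: d:T, e:T, f:T, h:T. ✓
h: successors {e, f, g}; ◇r there: e:T, f:T, g:T. ✓
— 5 worlds.
For □◇p:
d: successors {e, g, h}; ◇p there: e:T, g:T, h:T. ✓
e: successors {e, g}; ◇p there: e:T, g:T. ✓
f: successors {d, e, f, h}; ◇p there: d:T, e:T, f:T, h:T. ✓
g: successors {d, e, f, h}; ◇p there: d:T, e:T, f:T, h:T. ✓
h: successors {e, f, g}; ◇p there: e:T, f:T, g:T. ✓
— 5 worlds.

5 and 5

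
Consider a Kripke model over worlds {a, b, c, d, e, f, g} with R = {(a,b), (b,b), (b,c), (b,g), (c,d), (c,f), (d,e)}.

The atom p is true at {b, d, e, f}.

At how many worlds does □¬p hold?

a: successors {b}; ¬p there: b:F. ✗
b: successors {b, c, g}; ¬p there: b:F, c:T, g:T. ✗
c: successors {d, f}; ¬p there: d:F, f:F. ✗
d: successors {e}; ¬p there: e:F. ✗
e: no successors, so □¬p holds vacuously. ✓
f: no successors, so □¬p holds vacuously. ✓
g: no successors, so □¬p holds vacuously. ✓
Satisfying worlds: {e, f, g}.

3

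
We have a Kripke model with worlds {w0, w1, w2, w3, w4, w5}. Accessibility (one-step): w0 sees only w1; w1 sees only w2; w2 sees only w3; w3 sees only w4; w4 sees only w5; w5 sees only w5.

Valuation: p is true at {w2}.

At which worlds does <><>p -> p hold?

{w1, w2, w3, w4, w5}

w0: <><>p is T, p is F. ✗
w1: <><>p is F, p is F. ✓
w2: <><>p is F, p is T. ✓
w3: <><>p is F, p is F. ✓
w4: <><>p is F, p is F. ✓
w5: <><>p is F, p is F. ✓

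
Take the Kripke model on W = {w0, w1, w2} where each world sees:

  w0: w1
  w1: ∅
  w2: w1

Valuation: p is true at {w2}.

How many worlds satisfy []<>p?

1

w0: successors {w1}; <>p there: w1:F. ✗
w1: no successors, so []<>p holds vacuously. ✓
w2: successors {w1}; <>p there: w1:F. ✗
Satisfying worlds: {w1}.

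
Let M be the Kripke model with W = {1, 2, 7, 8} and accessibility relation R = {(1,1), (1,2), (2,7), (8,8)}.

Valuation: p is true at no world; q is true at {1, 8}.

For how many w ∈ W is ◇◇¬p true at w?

2

1: successors {1, 2}; ◇¬p there: 1:T, 2:T. ✓
2: successors {7}; ◇¬p there: 7:F. ✗
7: no successors, so ◇◇¬p fails. ✗
8: successors {8}; ◇¬p there: 8:T. ✓
Satisfying worlds: {1, 8}.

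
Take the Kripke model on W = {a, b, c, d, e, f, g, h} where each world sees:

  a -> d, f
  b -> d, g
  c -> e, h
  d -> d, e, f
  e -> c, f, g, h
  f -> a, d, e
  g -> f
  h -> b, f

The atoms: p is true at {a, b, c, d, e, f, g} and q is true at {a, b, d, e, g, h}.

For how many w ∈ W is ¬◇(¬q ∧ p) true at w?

3

a: ◇(¬q ∧ p) is T. ✗
b: ◇(¬q ∧ p) is F. ✓
c: ◇(¬q ∧ p) is F. ✓
d: ◇(¬q ∧ p) is T. ✗
e: ◇(¬q ∧ p) is T. ✗
f: ◇(¬q ∧ p) is F. ✓
g: ◇(¬q ∧ p) is T. ✗
h: ◇(¬q ∧ p) is T. ✗
Satisfying worlds: {b, c, f}.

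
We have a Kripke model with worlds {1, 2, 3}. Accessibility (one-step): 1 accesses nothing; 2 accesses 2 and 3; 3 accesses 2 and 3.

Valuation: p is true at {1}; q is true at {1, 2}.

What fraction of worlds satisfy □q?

1: no successors, so □q holds vacuously. ✓
2: successors {2, 3}; q there: 2:T, 3:F. ✗
3: successors {2, 3}; q there: 2:T, 3:F. ✗
That's 1 of 3 worlds, so 1/3.

1/3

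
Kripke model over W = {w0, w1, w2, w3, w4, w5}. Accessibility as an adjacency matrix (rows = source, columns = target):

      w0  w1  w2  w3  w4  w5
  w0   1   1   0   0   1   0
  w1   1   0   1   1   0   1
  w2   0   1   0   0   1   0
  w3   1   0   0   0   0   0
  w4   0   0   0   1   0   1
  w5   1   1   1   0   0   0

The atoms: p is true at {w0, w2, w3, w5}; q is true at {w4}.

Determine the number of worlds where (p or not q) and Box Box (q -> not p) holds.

w0: p or not q is T, Box Box (q -> not p) is T. ✓
w1: p or not q is T, Box Box (q -> not p) is T. ✓
w2: p or not q is T, Box Box (q -> not p) is T. ✓
w3: p or not q is T, Box Box (q -> not p) is T. ✓
w4: p or not q is F, Box Box (q -> not p) is T. ✗
w5: p or not q is T, Box Box (q -> not p) is T. ✓
Satisfying worlds: {w0, w1, w2, w3, w5}.

5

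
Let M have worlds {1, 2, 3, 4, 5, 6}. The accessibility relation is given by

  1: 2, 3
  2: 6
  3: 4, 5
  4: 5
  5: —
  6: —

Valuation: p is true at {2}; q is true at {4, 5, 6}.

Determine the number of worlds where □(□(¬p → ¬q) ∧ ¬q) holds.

1: successors {2, 3}; □(¬p → ¬q) ∧ ¬q there: 2:F, 3:F. ✗
2: successors {6}; □(¬p → ¬q) ∧ ¬q there: 6:F. ✗
3: successors {4, 5}; □(¬p → ¬q) ∧ ¬q there: 4:F, 5:F. ✗
4: successors {5}; □(¬p → ¬q) ∧ ¬q there: 5:F. ✗
5: no successors, so □(□(¬p → ¬q) ∧ ¬q) holds vacuously. ✓
6: no successors, so □(□(¬p → ¬q) ∧ ¬q) holds vacuously. ✓
Satisfying worlds: {5, 6}.

2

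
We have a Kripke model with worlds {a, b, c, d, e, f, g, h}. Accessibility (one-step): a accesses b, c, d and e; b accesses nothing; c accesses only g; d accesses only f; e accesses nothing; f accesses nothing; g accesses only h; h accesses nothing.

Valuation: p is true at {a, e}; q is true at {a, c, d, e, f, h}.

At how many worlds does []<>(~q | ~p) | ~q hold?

6

a: []<>(~q | ~p) is F, ~q is F. ✗
b: []<>(~q | ~p) is T, ~q is T. ✓
c: []<>(~q | ~p) is T, ~q is F. ✓
d: []<>(~q | ~p) is F, ~q is F. ✗
e: []<>(~q | ~p) is T, ~q is F. ✓
f: []<>(~q | ~p) is T, ~q is F. ✓
g: []<>(~q | ~p) is F, ~q is T. ✓
h: []<>(~q | ~p) is T, ~q is F. ✓
Satisfying worlds: {b, c, e, f, g, h}.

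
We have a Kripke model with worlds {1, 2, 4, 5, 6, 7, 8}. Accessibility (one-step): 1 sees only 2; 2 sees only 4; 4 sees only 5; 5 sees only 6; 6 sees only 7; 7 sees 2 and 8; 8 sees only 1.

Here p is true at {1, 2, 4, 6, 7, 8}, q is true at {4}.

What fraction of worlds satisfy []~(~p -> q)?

1: successors {2}; ~(~p -> q) there: 2:F. ✗
2: successors {4}; ~(~p -> q) there: 4:F. ✗
4: successors {5}; ~(~p -> q) there: 5:T. ✓
5: successors {6}; ~(~p -> q) there: 6:F. ✗
6: successors {7}; ~(~p -> q) there: 7:F. ✗
7: successors {2, 8}; ~(~p -> q) there: 2:F, 8:F. ✗
8: successors {1}; ~(~p -> q) there: 1:F. ✗
That's 1 of 7 worlds, so 1/7.

1/7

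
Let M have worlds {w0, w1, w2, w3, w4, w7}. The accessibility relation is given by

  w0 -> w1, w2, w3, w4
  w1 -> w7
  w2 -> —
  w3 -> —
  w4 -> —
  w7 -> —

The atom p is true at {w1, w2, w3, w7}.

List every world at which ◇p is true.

{w0, w1}

w0: successors {w1, w2, w3, w4}; p there: w1:T, w2:T, w3:T, w4:F. ✓
w1: successors {w7}; p there: w7:T. ✓
w2: no successors, so ◇p fails. ✗
w3: no successors, so ◇p fails. ✗
w4: no successors, so ◇p fails. ✗
w7: no successors, so ◇p fails. ✗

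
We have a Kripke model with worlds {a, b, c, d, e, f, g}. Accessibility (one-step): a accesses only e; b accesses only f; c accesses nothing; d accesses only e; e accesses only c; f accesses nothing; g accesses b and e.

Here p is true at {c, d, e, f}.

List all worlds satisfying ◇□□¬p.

a: successors {e}; □□¬p there: e:T. ✓
b: successors {f}; □□¬p there: f:T. ✓
c: no successors, so ◇□□¬p fails. ✗
d: successors {e}; □□¬p there: e:T. ✓
e: successors {c}; □□¬p there: c:T. ✓
f: no successors, so ◇□□¬p fails. ✗
g: successors {b, e}; □□¬p there: b:T, e:T. ✓

{a, b, d, e, g}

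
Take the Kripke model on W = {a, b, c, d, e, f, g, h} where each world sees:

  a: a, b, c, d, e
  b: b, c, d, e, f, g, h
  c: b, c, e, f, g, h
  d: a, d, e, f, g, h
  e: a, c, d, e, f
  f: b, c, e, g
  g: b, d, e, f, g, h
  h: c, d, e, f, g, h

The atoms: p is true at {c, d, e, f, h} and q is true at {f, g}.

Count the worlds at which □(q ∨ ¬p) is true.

0

a: successors {a, b, c, d, e}; q ∨ ¬p there: a:T, b:T, c:F, d:F, e:F. ✗
b: successors {b, c, d, e, f, g, h}; q ∨ ¬p there: b:T, c:F, d:F, e:F, f:T, g:T, h:F. ✗
c: successors {b, c, e, f, g, h}; q ∨ ¬p there: b:T, c:F, e:F, f:T, g:T, h:F. ✗
d: successors {a, d, e, f, g, h}; q ∨ ¬p there: a:T, d:F, e:F, f:T, g:T, h:F. ✗
e: successors {a, c, d, e, f}; q ∨ ¬p there: a:T, c:F, d:F, e:F, f:T. ✗
f: successors {b, c, e, g}; q ∨ ¬p there: b:T, c:F, e:F, g:T. ✗
g: successors {b, d, e, f, g, h}; q ∨ ¬p there: b:T, d:F, e:F, f:T, g:T, h:F. ✗
h: successors {c, d, e, f, g, h}; q ∨ ¬p there: c:F, d:F, e:F, f:T, g:T, h:F. ✗
Satisfying worlds: ∅.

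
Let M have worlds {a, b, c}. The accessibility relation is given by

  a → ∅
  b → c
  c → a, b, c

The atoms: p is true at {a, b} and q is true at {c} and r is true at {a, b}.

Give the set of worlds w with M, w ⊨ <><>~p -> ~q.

{a, b}

a: <><>~p is F, ~q is T. ✓
b: <><>~p is T, ~q is T. ✓
c: <><>~p is T, ~q is F. ✗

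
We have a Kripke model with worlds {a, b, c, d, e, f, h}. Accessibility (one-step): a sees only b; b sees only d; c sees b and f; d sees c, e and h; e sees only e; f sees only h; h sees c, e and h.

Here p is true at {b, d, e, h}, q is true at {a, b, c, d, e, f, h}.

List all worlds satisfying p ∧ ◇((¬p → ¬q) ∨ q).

{b, d, e, h}

a: p is F, ◇((¬p → ¬q) ∨ q) is T. ✗
b: p is T, ◇((¬p → ¬q) ∨ q) is T. ✓
c: p is F, ◇((¬p → ¬q) ∨ q) is T. ✗
d: p is T, ◇((¬p → ¬q) ∨ q) is T. ✓
e: p is T, ◇((¬p → ¬q) ∨ q) is T. ✓
f: p is F, ◇((¬p → ¬q) ∨ q) is T. ✗
h: p is T, ◇((¬p → ¬q) ∨ q) is T. ✓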